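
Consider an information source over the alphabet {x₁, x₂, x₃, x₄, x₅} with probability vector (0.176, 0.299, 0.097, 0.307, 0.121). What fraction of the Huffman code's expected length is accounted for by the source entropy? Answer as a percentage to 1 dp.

98.3%

Entropy H = −Σ p log₂ p ≈ 2.1801 bits.
Huffman merges: 97/1000+121/1000→109/500; 22/125+109/500→197/500; 299/1000+307/1000→303/500; 197/500+303/500→1. L = 1109/500 ≈ 2.2180.
Efficiency = H/L = 2.1801/2.2180 = 98.3%.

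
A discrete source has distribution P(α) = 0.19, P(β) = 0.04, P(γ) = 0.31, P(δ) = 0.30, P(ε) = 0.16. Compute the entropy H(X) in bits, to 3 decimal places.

H = −Σ pᵢ log₂ pᵢ.
−0.19·log₂(0.19) = 0.4552
−0.04·log₂(0.04) = 0.1858
−0.31·log₂(0.31) = 0.5238
−0.30·log₂(0.30) = 0.5211
−0.16·log₂(0.16) = 0.4230
Sum ≈ 2.1089 → 2.109 bits.

2.109 bits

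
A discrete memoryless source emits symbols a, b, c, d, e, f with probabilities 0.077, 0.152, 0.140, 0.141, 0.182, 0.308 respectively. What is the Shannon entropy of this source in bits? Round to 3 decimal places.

2.464 bits

H = −Σ pᵢ log₂ pᵢ.
−0.077·log₂(0.077) = 0.2848
−0.152·log₂(0.152) = 0.4131
−0.140·log₂(0.140) = 0.3971
−0.141·log₂(0.141) = 0.3985
−0.182·log₂(0.182) = 0.4474
−0.308·log₂(0.308) = 0.5233
Sum ≈ 2.4642 → 2.464 bits.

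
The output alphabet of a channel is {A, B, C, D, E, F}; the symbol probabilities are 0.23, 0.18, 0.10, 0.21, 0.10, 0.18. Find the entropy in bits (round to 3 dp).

2.515 bits

H = −Σ pᵢ log₂ pᵢ.
−0.23·log₂(0.23) = 0.4877
−0.18·log₂(0.18) = 0.4453
−0.10·log₂(0.10) = 0.3322
−0.21·log₂(0.21) = 0.4728
−0.10·log₂(0.10) = 0.3322
−0.18·log₂(0.18) = 0.4453
Sum ≈ 2.5155 → 2.515 bits.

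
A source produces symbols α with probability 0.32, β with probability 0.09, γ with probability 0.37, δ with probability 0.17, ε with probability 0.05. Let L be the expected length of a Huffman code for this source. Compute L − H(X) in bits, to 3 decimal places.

Entropy H = −Σ p log₂ p ≈ 2.0201 bits.
Huffman merges: 1/20+9/100→7/50; 7/50+17/100→31/100; 31/100+8/25→63/100; 37/100+63/100→1. L = 52/25 ≈ 2.0800.
L − H = 2.0800 − 2.0201 = 0.060 bits.

0.060 bits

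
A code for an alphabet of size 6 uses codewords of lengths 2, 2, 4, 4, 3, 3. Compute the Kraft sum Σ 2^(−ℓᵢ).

With common denominator 2^4 = 16: Σ 2^(−ℓᵢ) = 4/16 + 4/16 + 1/16 + 1/16 + 2/16 + 2/16 = 14/16 = 0.875.

0.875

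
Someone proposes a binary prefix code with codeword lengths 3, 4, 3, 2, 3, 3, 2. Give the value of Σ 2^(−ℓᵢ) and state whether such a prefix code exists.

With common denominator 2^4 = 16: Σ 2^(−ℓᵢ) = 2/16 + 1/16 + 2/16 + 4/16 + 2/16 + 2/16 + 4/16 = 17/16 = 1.0625.
Kraft's inequality requires Σ ≤ 1; here Σ = 1.0625 > 1, so no such prefix code exists.

1.0625; no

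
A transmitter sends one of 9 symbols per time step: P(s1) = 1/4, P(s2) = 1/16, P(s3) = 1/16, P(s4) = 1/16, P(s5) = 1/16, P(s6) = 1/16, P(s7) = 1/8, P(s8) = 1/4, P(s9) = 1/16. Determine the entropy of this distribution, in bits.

Each probability is a power of 1/2, so log₂(1/p) is an integer.
H = Σ p·log₂(1/p) = 1/4·2 + 1/16·4 + 1/16·4 + 1/16·4 + 1/16·4 + 1/16·4 + 1/8·3 + 1/4·2 + 1/16·4 = 2.875 bits.

2.875 bits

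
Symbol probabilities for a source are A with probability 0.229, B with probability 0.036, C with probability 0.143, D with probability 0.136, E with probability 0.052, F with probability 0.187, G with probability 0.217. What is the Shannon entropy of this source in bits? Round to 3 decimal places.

H = −Σ pᵢ log₂ pᵢ.
−0.229·log₂(0.229) = 0.4870
−0.036·log₂(0.036) = 0.1727
−0.143·log₂(0.143) = 0.4012
−0.136·log₂(0.136) = 0.3915
−0.052·log₂(0.052) = 0.2218
−0.187·log₂(0.187) = 0.4523
−0.217·log₂(0.217) = 0.4783
Sum ≈ 2.6048 → 2.605 bits.

2.605 bits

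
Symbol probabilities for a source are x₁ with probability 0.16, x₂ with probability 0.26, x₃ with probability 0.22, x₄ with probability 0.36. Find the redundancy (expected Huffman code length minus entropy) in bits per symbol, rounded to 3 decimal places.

0.061 bits

Entropy H = −Σ p log₂ p ≈ 1.9395 bits.
Huffman merges: 4/25+11/50→19/50; 13/50+9/25→31/50; 19/50+31/50→1. L = 2 ≈ 2.0000.
L − H = 2.0000 − 1.9395 = 0.061 bits.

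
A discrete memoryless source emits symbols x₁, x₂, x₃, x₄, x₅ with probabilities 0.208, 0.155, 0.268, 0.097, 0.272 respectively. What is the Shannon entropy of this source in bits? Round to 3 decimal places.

2.235 bits

H = −Σ pᵢ log₂ pᵢ.
−0.208·log₂(0.208) = 0.4712
−0.155·log₂(0.155) = 0.4169
−0.268·log₂(0.268) = 0.5091
−0.097·log₂(0.097) = 0.3265
−0.272·log₂(0.272) = 0.5109
Sum ≈ 2.2346 → 2.235 bits.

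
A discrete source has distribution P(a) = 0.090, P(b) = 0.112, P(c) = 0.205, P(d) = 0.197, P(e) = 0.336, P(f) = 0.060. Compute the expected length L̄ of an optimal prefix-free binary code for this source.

2.412 bits/symbol

Repeatedly combine the two least-probable nodes; the expected code length is the sum of the merged weights.
merge 3/50 + 9/100 → 3/20
merge 14/125 + 3/20 → 131/500
merge 197/1000 + 41/200 → 201/500
merge 131/500 + 42/125 → 299/500
merge 201/500 + 299/500 → 1
L = 3/20 + 131/500 + 201/500 + 299/500 + 1 = 603/250 = 2.412 bits/symbol.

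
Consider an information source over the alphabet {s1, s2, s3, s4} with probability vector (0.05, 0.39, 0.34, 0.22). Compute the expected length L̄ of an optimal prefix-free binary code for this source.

1.88 bits/symbol

Repeatedly combine the two least-probable nodes; the expected code length is the sum of the merged weights.
merge 1/20 + 11/50 → 27/100
merge 27/100 + 17/50 → 61/100
merge 39/100 + 61/100 → 1
L = 27/100 + 61/100 + 1 = 47/25 = 1.88 bits/symbol.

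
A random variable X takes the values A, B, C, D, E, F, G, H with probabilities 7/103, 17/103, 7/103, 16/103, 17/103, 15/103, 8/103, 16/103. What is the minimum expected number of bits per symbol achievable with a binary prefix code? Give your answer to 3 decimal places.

Repeatedly combine the two least-probable nodes; the expected code length is the sum of the merged weights.
merge 7/103 + 7/103 → 14/103
merge 8/103 + 14/103 → 22/103
merge 15/103 + 16/103 → 31/103
merge 16/103 + 17/103 → 33/103
merge 17/103 + 22/103 → 39/103
merge 31/103 + 33/103 → 64/103
merge 39/103 + 64/103 → 1
L = 14/103 + 22/103 + 31/103 + 33/103 + 39/103 + 64/103 + 1 = 306/103 ≈ 2.971 bits/symbol.

2.971 bits/symbol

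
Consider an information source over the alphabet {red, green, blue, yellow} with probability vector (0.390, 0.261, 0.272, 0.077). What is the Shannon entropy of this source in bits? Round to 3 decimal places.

H = −Σ pᵢ log₂ pᵢ.
−0.390·log₂(0.390) = 0.5298
−0.261·log₂(0.261) = 0.5058
−0.272·log₂(0.272) = 0.5109
−0.077·log₂(0.077) = 0.2848
Sum ≈ 1.8313 → 1.831 bits.

1.831 bits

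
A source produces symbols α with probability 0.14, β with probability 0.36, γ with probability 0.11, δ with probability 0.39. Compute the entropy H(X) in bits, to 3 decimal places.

1.808 bits

H = −Σ pᵢ log₂ pᵢ.
−0.14·log₂(0.14) = 0.3971
−0.36·log₂(0.36) = 0.5306
−0.11·log₂(0.11) = 0.3503
−0.39·log₂(0.39) = 0.5298
Sum ≈ 1.8078 → 1.808 bits.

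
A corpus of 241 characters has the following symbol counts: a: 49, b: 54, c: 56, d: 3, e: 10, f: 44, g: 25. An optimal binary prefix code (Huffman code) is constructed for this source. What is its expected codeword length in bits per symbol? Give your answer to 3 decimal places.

2.552 bits/symbol

Probabilities are the counts divided by 241.
Repeatedly combine the two least-probable nodes; the expected code length is the sum of the merged weights.
merge 3/241 + 10/241 → 13/241
merge 13/241 + 25/241 → 38/241
merge 38/241 + 44/241 → 82/241
merge 49/241 + 54/241 → 103/241
merge 56/241 + 82/241 → 138/241
merge 103/241 + 138/241 → 1
L = 13/241 + 38/241 + 82/241 + 103/241 + 138/241 + 1 = 615/241 ≈ 2.552 bits/symbol.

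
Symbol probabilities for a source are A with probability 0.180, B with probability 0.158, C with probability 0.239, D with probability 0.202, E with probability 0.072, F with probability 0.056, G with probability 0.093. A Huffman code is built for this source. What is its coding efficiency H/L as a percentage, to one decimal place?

Entropy H = −Σ p log₂ p ≈ 2.6504 bits.
Huffman merges: 7/125+9/125→16/125; 93/1000+16/125→221/1000; 79/500+9/50→169/500; 101/500+221/1000→423/1000; 239/1000+169/500→577/1000; 423/1000+577/1000→1. L = 2687/1000 ≈ 2.6870.
Efficiency = H/L = 2.6504/2.6870 = 98.6%.

98.6%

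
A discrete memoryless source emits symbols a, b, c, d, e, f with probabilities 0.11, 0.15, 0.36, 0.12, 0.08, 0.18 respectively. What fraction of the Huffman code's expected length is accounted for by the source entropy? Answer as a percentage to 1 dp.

97.4%

Entropy H = −Σ p log₂ p ≈ 2.3953 bits.
Huffman merges: 2/25+11/100→19/100; 3/25+3/20→27/100; 9/50+19/100→37/100; 27/100+9/25→63/100; 37/100+63/100→1. L = 123/50 ≈ 2.4600.
Efficiency = H/L = 2.3953/2.4600 = 97.4%.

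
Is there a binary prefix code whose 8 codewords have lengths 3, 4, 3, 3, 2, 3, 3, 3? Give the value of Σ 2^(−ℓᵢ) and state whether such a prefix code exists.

1.0625; no

With common denominator 2^4 = 16: Σ 2^(−ℓᵢ) = 2/16 + 1/16 + 2/16 + 2/16 + 4/16 + 2/16 + 2/16 + 2/16 = 17/16 = 1.0625.
Kraft's inequality requires Σ ≤ 1; here Σ = 1.0625 > 1, so no such prefix code exists.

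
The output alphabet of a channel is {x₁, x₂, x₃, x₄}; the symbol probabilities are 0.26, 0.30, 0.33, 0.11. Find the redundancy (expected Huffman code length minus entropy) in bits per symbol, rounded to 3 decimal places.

0.096 bits

Entropy H = −Σ p log₂ p ≈ 1.9045 bits.
Huffman merges: 11/100+13/50→37/100; 3/10+33/100→63/100; 37/100+63/100→1. L = 2 ≈ 2.0000.
L − H = 2.0000 − 1.9045 = 0.096 bits.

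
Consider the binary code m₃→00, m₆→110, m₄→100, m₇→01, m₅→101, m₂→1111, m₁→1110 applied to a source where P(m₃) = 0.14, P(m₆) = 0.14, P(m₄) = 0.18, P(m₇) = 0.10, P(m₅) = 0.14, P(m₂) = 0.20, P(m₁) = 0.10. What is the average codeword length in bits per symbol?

3.06 bits/symbol

L̄ = Σ pᵢ·ℓᵢ = 0.14·2 + 0.14·3 + 0.18·3 + 0.10·2 + 0.14·3 + 0.20·4 + 0.10·4 = 3.06 bits/symbol.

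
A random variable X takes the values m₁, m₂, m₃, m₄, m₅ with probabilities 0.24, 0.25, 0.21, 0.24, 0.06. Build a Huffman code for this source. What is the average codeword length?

Repeatedly combine the two least-probable nodes; the expected code length is the sum of the merged weights.
merge 3/50 + 21/100 → 27/100
merge 6/25 + 6/25 → 12/25
merge 1/4 + 27/100 → 13/25
merge 12/25 + 13/25 → 1
L = 27/100 + 12/25 + 13/25 + 1 = 227/100 = 2.27 bits/symbol.

2.27 bits/symbol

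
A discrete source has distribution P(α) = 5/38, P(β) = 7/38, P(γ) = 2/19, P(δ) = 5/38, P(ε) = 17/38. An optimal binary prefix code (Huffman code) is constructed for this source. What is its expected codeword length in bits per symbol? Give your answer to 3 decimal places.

2.105 bits/symbol

Repeatedly combine the two least-probable nodes; the expected code length is the sum of the merged weights.
merge 2/19 + 5/38 → 9/38
merge 5/38 + 7/38 → 6/19
merge 9/38 + 6/19 → 21/38
merge 17/38 + 21/38 → 1
L = 9/38 + 6/19 + 21/38 + 1 = 40/19 ≈ 2.105 bits/symbol.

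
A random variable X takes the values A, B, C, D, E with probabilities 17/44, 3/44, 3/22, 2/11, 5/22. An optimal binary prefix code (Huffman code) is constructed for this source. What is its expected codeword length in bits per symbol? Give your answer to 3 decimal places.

2.205 bits/symbol

Repeatedly combine the two least-probable nodes; the expected code length is the sum of the merged weights.
merge 3/44 + 3/22 → 9/44
merge 2/11 + 9/44 → 17/44
merge 5/22 + 17/44 → 27/44
merge 17/44 + 27/44 → 1
L = 9/44 + 17/44 + 27/44 + 1 = 97/44 ≈ 2.205 bits/symbol.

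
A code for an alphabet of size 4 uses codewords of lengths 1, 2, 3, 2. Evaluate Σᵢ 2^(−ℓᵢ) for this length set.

1.125

With common denominator 2^3 = 8: Σ 2^(−ℓᵢ) = 4/8 + 2/8 + 1/8 + 2/8 = 9/8 = 1.125.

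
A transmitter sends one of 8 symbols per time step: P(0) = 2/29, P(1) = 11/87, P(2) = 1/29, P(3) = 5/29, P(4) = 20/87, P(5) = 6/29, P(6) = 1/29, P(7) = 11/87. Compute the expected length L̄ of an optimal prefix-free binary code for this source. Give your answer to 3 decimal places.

2.770 bits/symbol

Repeatedly combine the two least-probable nodes; the expected code length is the sum of the merged weights.
merge 1/29 + 1/29 → 2/29
merge 2/29 + 2/29 → 4/29
merge 11/87 + 11/87 → 22/87
merge 4/29 + 5/29 → 9/29
merge 6/29 + 20/87 → 38/87
merge 22/87 + 9/29 → 49/87
merge 38/87 + 49/87 → 1
L = 2/29 + 4/29 + 22/87 + 9/29 + 38/87 + 49/87 + 1 = 241/87 ≈ 2.770 bits/symbol.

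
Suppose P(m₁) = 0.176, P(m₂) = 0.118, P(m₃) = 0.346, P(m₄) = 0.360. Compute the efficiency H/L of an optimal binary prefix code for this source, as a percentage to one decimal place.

96.4%

Entropy H = −Σ p log₂ p ≈ 1.8653 bits.
Huffman merges: 59/500+22/125→147/500; 147/500+173/500→16/25; 9/25+16/25→1. L = 967/500 ≈ 1.9340.
Efficiency = H/L = 1.8653/1.9340 = 96.4%.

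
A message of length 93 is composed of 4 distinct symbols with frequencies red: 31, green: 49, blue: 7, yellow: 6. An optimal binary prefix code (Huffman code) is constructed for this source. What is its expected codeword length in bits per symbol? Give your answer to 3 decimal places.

Probabilities are the counts divided by 93.
Repeatedly combine the two least-probable nodes; the expected code length is the sum of the merged weights.
merge 2/31 + 7/93 → 13/93
merge 13/93 + 1/3 → 44/93
merge 44/93 + 49/93 → 1
L = 13/93 + 44/93 + 1 = 50/31 ≈ 1.613 bits/symbol.

1.613 bits/symbol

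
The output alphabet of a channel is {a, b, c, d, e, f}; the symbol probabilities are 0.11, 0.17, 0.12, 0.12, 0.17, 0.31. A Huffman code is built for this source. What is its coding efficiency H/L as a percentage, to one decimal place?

Entropy H = −Σ p log₂ p ≈ 2.4774 bits.
Huffman merges: 11/100+3/25→23/100; 3/25+17/100→29/100; 17/100+23/100→2/5; 29/100+31/100→3/5; 2/5+3/5→1. L = 63/25 ≈ 2.5200.
Efficiency = H/L = 2.4774/2.5200 = 98.3%.

98.3%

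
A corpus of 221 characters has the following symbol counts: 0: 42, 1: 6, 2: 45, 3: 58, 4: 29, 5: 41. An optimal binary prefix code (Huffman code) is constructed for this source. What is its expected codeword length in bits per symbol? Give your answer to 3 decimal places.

Probabilities are the counts divided by 221.
Repeatedly combine the two least-probable nodes; the expected code length is the sum of the merged weights.
merge 6/221 + 29/221 → 35/221
merge 35/221 + 41/221 → 76/221
merge 42/221 + 45/221 → 87/221
merge 58/221 + 76/221 → 134/221
merge 87/221 + 134/221 → 1
L = 35/221 + 76/221 + 87/221 + 134/221 + 1 = 553/221 ≈ 2.502 bits/symbol.

2.502 bits/symbol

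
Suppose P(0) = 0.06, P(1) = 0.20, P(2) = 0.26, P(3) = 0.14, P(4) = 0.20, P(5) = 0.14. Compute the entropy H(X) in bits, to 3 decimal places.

H = −Σ pᵢ log₂ pᵢ.
−0.06·log₂(0.06) = 0.2435
−0.20·log₂(0.20) = 0.4644
−0.26·log₂(0.26) = 0.5053
−0.14·log₂(0.14) = 0.3971
−0.20·log₂(0.20) = 0.4644
−0.14·log₂(0.14) = 0.3971
Sum ≈ 2.4718 → 2.472 bits.

2.472 bits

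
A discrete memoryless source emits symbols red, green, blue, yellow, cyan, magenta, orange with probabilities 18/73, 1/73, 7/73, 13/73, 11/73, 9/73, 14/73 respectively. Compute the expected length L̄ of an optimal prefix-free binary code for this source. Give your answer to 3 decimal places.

2.671 bits/symbol

Repeatedly combine the two least-probable nodes; the expected code length is the sum of the merged weights.
merge 1/73 + 7/73 → 8/73
merge 8/73 + 9/73 → 17/73
merge 11/73 + 13/73 → 24/73
merge 14/73 + 17/73 → 31/73
merge 18/73 + 24/73 → 42/73
merge 31/73 + 42/73 → 1
L = 8/73 + 17/73 + 24/73 + 31/73 + 42/73 + 1 = 195/73 ≈ 2.671 bits/symbol.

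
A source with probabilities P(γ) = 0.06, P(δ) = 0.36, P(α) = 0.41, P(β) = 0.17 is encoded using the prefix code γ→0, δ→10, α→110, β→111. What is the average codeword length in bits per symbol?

2.52 bits/symbol

L̄ = Σ pᵢ·ℓᵢ = 0.06·1 + 0.36·2 + 0.41·3 + 0.17·3 = 2.52 bits/symbol.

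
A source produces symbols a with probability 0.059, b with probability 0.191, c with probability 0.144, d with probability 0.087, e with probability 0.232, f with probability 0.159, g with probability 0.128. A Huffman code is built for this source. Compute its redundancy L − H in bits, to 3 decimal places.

Entropy H = −Σ p log₂ p ≈ 2.6966 bits.
Huffman merges: 59/1000+87/1000→73/500; 16/125+18/125→34/125; 73/500+159/1000→61/200; 191/1000+29/125→423/1000; 34/125+61/200→577/1000; 423/1000+577/1000→1. L = 2723/1000 ≈ 2.7230.
L − H = 2.7230 − 2.6966 = 0.026 bits.

0.026 bits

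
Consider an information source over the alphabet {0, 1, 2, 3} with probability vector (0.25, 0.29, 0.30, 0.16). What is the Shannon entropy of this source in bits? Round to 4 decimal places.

H = −Σ pᵢ log₂ pᵢ.
−0.25·log₂(0.25) = 0.5000
−0.29·log₂(0.29) = 0.5179
−0.30·log₂(0.30) = 0.5211
−0.16·log₂(0.16) = 0.4230
Sum ≈ 1.9620 → 1.9620 bits.

1.9620 bits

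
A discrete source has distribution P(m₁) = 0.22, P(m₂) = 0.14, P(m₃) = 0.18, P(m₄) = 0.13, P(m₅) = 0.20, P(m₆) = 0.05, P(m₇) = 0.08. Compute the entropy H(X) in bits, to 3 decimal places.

2.678 bits

H = −Σ pᵢ log₂ pᵢ.
−0.22·log₂(0.22) = 0.4806
−0.14·log₂(0.14) = 0.3971
−0.18·log₂(0.18) = 0.4453
−0.13·log₂(0.13) = 0.3826
−0.20·log₂(0.20) = 0.4644
−0.05·log₂(0.05) = 0.2161
−0.08·log₂(0.08) = 0.2915
Sum ≈ 2.6776 → 2.678 bits.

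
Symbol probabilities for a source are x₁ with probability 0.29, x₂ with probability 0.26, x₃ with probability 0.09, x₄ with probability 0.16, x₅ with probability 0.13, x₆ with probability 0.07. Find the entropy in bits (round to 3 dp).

H = −Σ pᵢ log₂ pᵢ.
−0.29·log₂(0.29) = 0.5179
−0.26·log₂(0.26) = 0.5053
−0.09·log₂(0.09) = 0.3127
−0.16·log₂(0.16) = 0.4230
−0.13·log₂(0.13) = 0.3826
−0.07·log₂(0.07) = 0.2686
Sum ≈ 2.4101 → 2.410 bits.

2.410 bits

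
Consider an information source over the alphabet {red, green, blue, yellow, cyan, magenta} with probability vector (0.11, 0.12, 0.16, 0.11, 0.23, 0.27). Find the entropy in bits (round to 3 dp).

2.488 bits

H = −Σ pᵢ log₂ pᵢ.
−0.11·log₂(0.11) = 0.3503
−0.12·log₂(0.12) = 0.3671
−0.16·log₂(0.16) = 0.4230
−0.11·log₂(0.11) = 0.3503
−0.23·log₂(0.23) = 0.4877
−0.27·log₂(0.27) = 0.5100
Sum ≈ 2.4883 → 2.488 bits.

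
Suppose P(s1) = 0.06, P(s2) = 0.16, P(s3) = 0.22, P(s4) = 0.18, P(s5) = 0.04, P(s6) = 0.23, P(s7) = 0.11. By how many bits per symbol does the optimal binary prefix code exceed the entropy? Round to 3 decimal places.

Entropy H = −Σ p log₂ p ≈ 2.6161 bits.
Huffman merges: 1/25+3/50→1/10; 1/10+11/100→21/100; 4/25+9/50→17/50; 21/100+11/50→43/100; 23/100+17/50→57/100; 43/100+57/100→1. L = 53/20 ≈ 2.6500.
L − H = 2.6500 − 2.6161 = 0.034 bits.

0.034 bits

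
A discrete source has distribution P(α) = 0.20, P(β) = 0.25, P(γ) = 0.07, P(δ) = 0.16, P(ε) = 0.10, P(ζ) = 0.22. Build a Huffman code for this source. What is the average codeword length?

Repeatedly combine the two least-probable nodes; the expected code length is the sum of the merged weights.
merge 7/100 + 1/10 → 17/100
merge 4/25 + 17/100 → 33/100
merge 1/5 + 11/50 → 21/50
merge 1/4 + 33/100 → 29/50
merge 21/50 + 29/50 → 1
L = 17/100 + 33/100 + 21/50 + 29/50 + 1 = 5/2 = 2.5 bits/symbol.

2.5 bits/symbol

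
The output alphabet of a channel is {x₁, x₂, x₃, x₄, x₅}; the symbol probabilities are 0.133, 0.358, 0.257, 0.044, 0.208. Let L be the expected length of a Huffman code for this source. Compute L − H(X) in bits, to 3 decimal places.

Entropy H = −Σ p log₂ p ≈ 2.0909 bits.
Huffman merges: 11/250+133/1000→177/1000; 177/1000+26/125→77/200; 257/1000+179/500→123/200; 77/200+123/200→1. L = 2177/1000 ≈ 2.1770.
L − H = 2.1770 − 2.0909 = 0.086 bits.

0.086 bits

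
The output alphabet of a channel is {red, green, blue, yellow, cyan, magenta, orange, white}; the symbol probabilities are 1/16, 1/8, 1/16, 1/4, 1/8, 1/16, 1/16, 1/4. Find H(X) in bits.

2.75 bits

Each probability is a power of 1/2, so log₂(1/p) is an integer.
H = Σ p·log₂(1/p) = 1/16·4 + 1/8·3 + 1/16·4 + 1/4·2 + 1/8·3 + 1/16·4 + 1/16·4 + 1/4·2 = 2.75 bits.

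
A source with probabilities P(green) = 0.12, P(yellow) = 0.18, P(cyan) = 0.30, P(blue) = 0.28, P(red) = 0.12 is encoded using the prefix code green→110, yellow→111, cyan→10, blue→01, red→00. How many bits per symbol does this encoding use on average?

2.3 bits/symbol

L̄ = Σ pᵢ·ℓᵢ = 0.12·3 + 0.18·3 + 0.30·2 + 0.28·2 + 0.12·2 = 2.3 bits/symbol.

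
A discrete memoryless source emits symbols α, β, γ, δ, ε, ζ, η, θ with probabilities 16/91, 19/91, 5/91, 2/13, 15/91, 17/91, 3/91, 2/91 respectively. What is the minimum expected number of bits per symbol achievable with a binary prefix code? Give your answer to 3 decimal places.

Repeatedly combine the two least-probable nodes; the expected code length is the sum of the merged weights.
merge 2/91 + 3/91 → 5/91
merge 5/91 + 5/91 → 10/91
merge 10/91 + 2/13 → 24/91
merge 15/91 + 16/91 → 31/91
merge 17/91 + 19/91 → 36/91
merge 24/91 + 31/91 → 55/91
merge 36/91 + 55/91 → 1
L = 5/91 + 10/91 + 24/91 + 31/91 + 36/91 + 55/91 + 1 = 36/13 ≈ 2.769 bits/symbol.

2.769 bits/symbol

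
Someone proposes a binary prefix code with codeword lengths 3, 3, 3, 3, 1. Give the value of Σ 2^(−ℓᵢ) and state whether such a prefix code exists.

1; yes

With common denominator 2^3 = 8: Σ 2^(−ℓᵢ) = 1/8 + 1/8 + 1/8 + 1/8 + 4/8 = 8/8 = 1.
Kraft's inequality requires Σ ≤ 1; here Σ = 1 ≤ 1, so such a prefix code exists.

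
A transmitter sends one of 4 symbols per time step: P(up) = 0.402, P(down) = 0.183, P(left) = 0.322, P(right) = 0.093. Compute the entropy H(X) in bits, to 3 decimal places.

1.822 bits

H = −Σ pᵢ log₂ pᵢ.
−0.402·log₂(0.402) = 0.5285
−0.183·log₂(0.183) = 0.4484
−0.322·log₂(0.322) = 0.5264
−0.093·log₂(0.093) = 0.3187
Sum ≈ 1.8220 → 1.822 bits.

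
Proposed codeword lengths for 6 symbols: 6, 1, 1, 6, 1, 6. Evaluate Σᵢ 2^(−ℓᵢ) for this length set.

With common denominator 2^6 = 64: Σ 2^(−ℓᵢ) = 1/64 + 32/64 + 32/64 + 1/64 + 32/64 + 1/64 = 99/64 = 1.546875.

1.546875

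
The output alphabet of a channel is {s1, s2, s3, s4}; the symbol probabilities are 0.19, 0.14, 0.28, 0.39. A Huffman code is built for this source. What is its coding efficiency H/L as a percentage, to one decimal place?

Entropy H = −Σ p log₂ p ≈ 1.8964 bits.
Huffman merges: 7/50+19/100→33/100; 7/25+33/100→61/100; 39/100+61/100→1. L = 97/50 ≈ 1.9400.
Efficiency = H/L = 1.8964/1.9400 = 97.8%.

97.8%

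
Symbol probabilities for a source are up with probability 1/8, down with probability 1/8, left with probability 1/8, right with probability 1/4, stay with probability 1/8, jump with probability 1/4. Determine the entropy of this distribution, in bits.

2.5 bits

Each probability is a power of 1/2, so log₂(1/p) is an integer.
H = Σ p·log₂(1/p) = 1/8·3 + 1/8·3 + 1/8·3 + 1/4·2 + 1/8·3 + 1/4·2 = 2.5 bits.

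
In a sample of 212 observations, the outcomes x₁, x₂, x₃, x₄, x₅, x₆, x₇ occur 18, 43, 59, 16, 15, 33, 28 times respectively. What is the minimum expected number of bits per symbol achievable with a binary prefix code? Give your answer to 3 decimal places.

Probabilities are the counts divided by 212.
Repeatedly combine the two least-probable nodes; the expected code length is the sum of the merged weights.
merge 15/212 + 4/53 → 31/212
merge 9/106 + 7/53 → 23/106
merge 31/212 + 33/212 → 16/53
merge 43/212 + 23/106 → 89/212
merge 59/212 + 16/53 → 123/212
merge 89/212 + 123/212 → 1
L = 31/212 + 23/106 + 16/53 + 89/212 + 123/212 + 1 = 565/212 ≈ 2.665 bits/symbol.

2.665 bits/symbol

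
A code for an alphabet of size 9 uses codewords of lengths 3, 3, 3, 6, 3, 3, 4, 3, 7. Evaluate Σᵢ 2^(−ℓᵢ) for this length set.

0.8359375

With common denominator 2^7 = 128: Σ 2^(−ℓᵢ) = 16/128 + 16/128 + 16/128 + 2/128 + 16/128 + 16/128 + 8/128 + 16/128 + 1/128 = 107/128 = 0.8359375.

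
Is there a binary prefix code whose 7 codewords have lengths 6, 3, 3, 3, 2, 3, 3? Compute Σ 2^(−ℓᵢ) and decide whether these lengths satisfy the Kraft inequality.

With common denominator 2^6 = 64: Σ 2^(−ℓᵢ) = 1/64 + 8/64 + 8/64 + 8/64 + 16/64 + 8/64 + 8/64 = 57/64 = 0.890625.
Kraft's inequality requires Σ ≤ 1; here Σ = 0.890625 ≤ 1, so such a prefix code exists.

0.890625; yes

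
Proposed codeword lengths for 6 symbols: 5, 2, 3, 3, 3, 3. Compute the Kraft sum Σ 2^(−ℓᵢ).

0.78125

With common denominator 2^5 = 32: Σ 2^(−ℓᵢ) = 1/32 + 8/32 + 4/32 + 4/32 + 4/32 + 4/32 = 25/32 = 0.78125.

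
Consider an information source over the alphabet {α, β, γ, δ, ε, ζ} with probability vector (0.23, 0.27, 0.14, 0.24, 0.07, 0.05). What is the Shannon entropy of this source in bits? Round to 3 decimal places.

2.374 bits

H = −Σ pᵢ log₂ pᵢ.
−0.23·log₂(0.23) = 0.4877
−0.27·log₂(0.27) = 0.5100
−0.14·log₂(0.14) = 0.3971
−0.24·log₂(0.24) = 0.4941
−0.07·log₂(0.07) = 0.2686
−0.05·log₂(0.05) = 0.2161
Sum ≈ 2.3736 → 2.374 bits.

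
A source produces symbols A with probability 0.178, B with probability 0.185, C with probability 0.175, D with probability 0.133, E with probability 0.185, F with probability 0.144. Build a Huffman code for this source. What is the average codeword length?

2.63 bits/symbol

Repeatedly combine the two least-probable nodes; the expected code length is the sum of the merged weights.
merge 133/1000 + 18/125 → 277/1000
merge 7/40 + 89/500 → 353/1000
merge 37/200 + 37/200 → 37/100
merge 277/1000 + 353/1000 → 63/100
merge 37/100 + 63/100 → 1
L = 277/1000 + 353/1000 + 37/100 + 63/100 + 1 = 263/100 = 2.63 bits/symbol.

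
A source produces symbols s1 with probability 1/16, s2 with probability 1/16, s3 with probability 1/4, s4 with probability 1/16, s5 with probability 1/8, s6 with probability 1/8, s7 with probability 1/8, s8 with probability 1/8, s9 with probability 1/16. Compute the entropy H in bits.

3 bits

Each probability is a power of 1/2, so log₂(1/p) is an integer.
H = Σ p·log₂(1/p) = 1/16·4 + 1/16·4 + 1/4·2 + 1/16·4 + 1/8·3 + 1/8·3 + 1/8·3 + 1/8·3 + 1/16·4 = 3 bits.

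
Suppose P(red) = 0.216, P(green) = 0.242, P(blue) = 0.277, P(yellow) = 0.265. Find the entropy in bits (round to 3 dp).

1.994 bits

H = −Σ pᵢ log₂ pᵢ.
−0.216·log₂(0.216) = 0.4776
−0.242·log₂(0.242) = 0.4954
−0.277·log₂(0.277) = 0.5130
−0.265·log₂(0.265) = 0.5077
Sum ≈ 1.9936 → 1.994 bits.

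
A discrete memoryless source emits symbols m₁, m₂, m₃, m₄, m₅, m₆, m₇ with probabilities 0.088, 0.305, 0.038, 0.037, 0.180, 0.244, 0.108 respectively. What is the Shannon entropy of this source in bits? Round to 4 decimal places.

H = −Σ pᵢ log₂ pᵢ.
−0.088·log₂(0.088) = 0.3086
−0.305·log₂(0.305) = 0.5225
−0.038·log₂(0.038) = 0.1793
−0.037·log₂(0.037) = 0.1760
−0.180·log₂(0.180) = 0.4453
−0.244·log₂(0.244) = 0.4966
−0.108·log₂(0.108) = 0.3468
Sum ≈ 2.4750 → 2.4750 bits.

2.4750 bits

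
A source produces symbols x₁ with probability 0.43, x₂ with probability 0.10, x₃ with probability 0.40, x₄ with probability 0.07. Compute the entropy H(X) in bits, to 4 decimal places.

1.6531 bits

H = −Σ pᵢ log₂ pᵢ.
−0.43·log₂(0.43) = 0.5236
−0.10·log₂(0.10) = 0.3322
−0.40·log₂(0.40) = 0.5288
−0.07·log₂(0.07) = 0.2686
Sum ≈ 1.6531 → 1.6531 bits.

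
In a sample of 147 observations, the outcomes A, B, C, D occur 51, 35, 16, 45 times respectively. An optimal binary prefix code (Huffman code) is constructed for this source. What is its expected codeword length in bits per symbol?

Probabilities are the counts divided by 147.
Repeatedly combine the two least-probable nodes; the expected code length is the sum of the merged weights.
merge 16/147 + 5/21 → 17/49
merge 15/49 + 17/49 → 32/49
merge 17/49 + 32/49 → 1
L = 17/49 + 32/49 + 1 = 2 bits/symbol.

2 bits/symbol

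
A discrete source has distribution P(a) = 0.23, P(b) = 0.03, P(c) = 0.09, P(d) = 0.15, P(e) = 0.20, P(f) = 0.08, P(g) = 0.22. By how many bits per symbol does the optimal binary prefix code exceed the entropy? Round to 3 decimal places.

0.061 bits

Entropy H = −Σ p log₂ p ≈ 2.5991 bits.
Huffman merges: 3/100+2/25→11/100; 9/100+11/100→1/5; 3/20+1/5→7/20; 1/5+11/50→21/50; 23/100+7/20→29/50; 21/50+29/50→1. L = 133/50 ≈ 2.6600.
L − H = 2.6600 − 2.5991 = 0.061 bits.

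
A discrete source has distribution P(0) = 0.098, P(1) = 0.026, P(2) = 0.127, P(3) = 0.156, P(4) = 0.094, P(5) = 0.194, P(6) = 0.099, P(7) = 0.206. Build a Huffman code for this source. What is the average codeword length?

Repeatedly combine the two least-probable nodes; the expected code length is the sum of the merged weights.
merge 13/500 + 47/500 → 3/25
merge 49/500 + 99/1000 → 197/1000
merge 3/25 + 127/1000 → 247/1000
merge 39/250 + 97/500 → 7/20
merge 197/1000 + 103/500 → 403/1000
merge 247/1000 + 7/20 → 597/1000
merge 403/1000 + 597/1000 → 1
L = 3/25 + 197/1000 + 247/1000 + 7/20 + 403/1000 + 597/1000 + 1 = 1457/500 = 2.914 bits/symbol.

2.914 bits/symbol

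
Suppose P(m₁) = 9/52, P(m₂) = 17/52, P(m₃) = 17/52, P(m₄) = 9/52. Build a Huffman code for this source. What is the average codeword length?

2 bits/symbol

Repeatedly combine the two least-probable nodes; the expected code length is the sum of the merged weights.
merge 9/52 + 9/52 → 9/26
merge 17/52 + 17/52 → 17/26
merge 9/26 + 17/26 → 1
L = 9/26 + 17/26 + 1 = 2 bits/symbol.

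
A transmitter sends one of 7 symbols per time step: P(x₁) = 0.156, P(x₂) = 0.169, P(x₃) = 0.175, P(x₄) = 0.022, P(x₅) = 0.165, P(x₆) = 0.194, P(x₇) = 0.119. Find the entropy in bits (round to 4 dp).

2.6661 bits

H = −Σ pᵢ log₂ pᵢ.
−0.156·log₂(0.156) = 0.4181
−0.169·log₂(0.169) = 0.4335
−0.175·log₂(0.175) = 0.4401
−0.022·log₂(0.022) = 0.1211
−0.165·log₂(0.165) = 0.4289
−0.194·log₂(0.194) = 0.4590
−0.119·log₂(0.119) = 0.3654
Sum ≈ 2.6661 → 2.6661 bits.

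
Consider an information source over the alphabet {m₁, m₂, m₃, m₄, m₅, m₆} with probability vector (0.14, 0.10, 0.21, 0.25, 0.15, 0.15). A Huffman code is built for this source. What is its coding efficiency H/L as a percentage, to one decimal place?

99.3%

Entropy H = −Σ p log₂ p ≈ 2.5232 bits.
Huffman merges: 1/10+7/50→6/25; 3/20+3/20→3/10; 21/100+6/25→9/20; 1/4+3/10→11/20; 9/20+11/20→1. L = 127/50 ≈ 2.5400.
Efficiency = H/L = 2.5232/2.5400 = 99.3%.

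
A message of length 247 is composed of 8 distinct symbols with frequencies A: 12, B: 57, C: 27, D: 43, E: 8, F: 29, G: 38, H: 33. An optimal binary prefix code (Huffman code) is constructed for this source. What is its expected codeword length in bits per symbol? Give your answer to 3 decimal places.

2.850 bits/symbol

Probabilities are the counts divided by 247.
Repeatedly combine the two least-probable nodes; the expected code length is the sum of the merged weights.
merge 8/247 + 12/247 → 20/247
merge 20/247 + 27/247 → 47/247
merge 29/247 + 33/247 → 62/247
merge 2/13 + 43/247 → 81/247
merge 47/247 + 3/13 → 8/19
merge 62/247 + 81/247 → 11/19
merge 8/19 + 11/19 → 1
L = 20/247 + 47/247 + 62/247 + 81/247 + 8/19 + 11/19 + 1 = 704/247 ≈ 2.850 bits/symbol.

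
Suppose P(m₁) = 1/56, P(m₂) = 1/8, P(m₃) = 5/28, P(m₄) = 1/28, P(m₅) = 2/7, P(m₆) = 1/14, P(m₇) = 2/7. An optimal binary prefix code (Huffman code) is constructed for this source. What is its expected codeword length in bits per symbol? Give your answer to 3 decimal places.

Repeatedly combine the two least-probable nodes; the expected code length is the sum of the merged weights.
merge 1/56 + 1/28 → 3/56
merge 3/56 + 1/14 → 1/8
merge 1/8 + 1/8 → 1/4
merge 5/28 + 1/4 → 3/7
merge 2/7 + 2/7 → 4/7
merge 3/7 + 4/7 → 1
L = 3/56 + 1/8 + 1/4 + 3/7 + 4/7 + 1 = 17/7 ≈ 2.429 bits/symbol.

2.429 bits/symbol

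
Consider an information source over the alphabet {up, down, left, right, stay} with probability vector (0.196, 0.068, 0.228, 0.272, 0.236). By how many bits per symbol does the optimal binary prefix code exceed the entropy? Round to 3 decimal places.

0.051 bits

Entropy H = −Σ p log₂ p ≈ 2.2134 bits.
Huffman merges: 17/250+49/250→33/125; 57/250+59/250→58/125; 33/125+34/125→67/125; 58/125+67/125→1. L = 283/125 ≈ 2.2640.
L − H = 2.2640 − 2.2134 = 0.051 bits.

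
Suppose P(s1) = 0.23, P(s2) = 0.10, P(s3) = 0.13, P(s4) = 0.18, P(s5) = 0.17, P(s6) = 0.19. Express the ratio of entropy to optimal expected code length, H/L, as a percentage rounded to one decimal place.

98.4%

Entropy H = −Σ p log₂ p ≈ 2.5376 bits.
Huffman merges: 1/10+13/100→23/100; 17/100+9/50→7/20; 19/100+23/100→21/50; 23/100+7/20→29/50; 21/50+29/50→1. L = 129/50 ≈ 2.5800.
Efficiency = H/L = 2.5376/2.5800 = 98.4%.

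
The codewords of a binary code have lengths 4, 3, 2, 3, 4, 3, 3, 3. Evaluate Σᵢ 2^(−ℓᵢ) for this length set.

1

With common denominator 2^4 = 16: Σ 2^(−ℓᵢ) = 1/16 + 2/16 + 4/16 + 2/16 + 1/16 + 2/16 + 2/16 + 2/16 = 16/16 = 1.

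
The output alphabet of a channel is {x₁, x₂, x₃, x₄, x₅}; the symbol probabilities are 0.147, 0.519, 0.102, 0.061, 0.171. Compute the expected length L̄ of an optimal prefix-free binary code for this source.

Repeatedly combine the two least-probable nodes; the expected code length is the sum of the merged weights.
merge 61/1000 + 51/500 → 163/1000
merge 147/1000 + 163/1000 → 31/100
merge 171/1000 + 31/100 → 481/1000
merge 481/1000 + 519/1000 → 1
L = 163/1000 + 31/100 + 481/1000 + 1 = 977/500 = 1.954 bits/symbol.

1.954 bits/symbol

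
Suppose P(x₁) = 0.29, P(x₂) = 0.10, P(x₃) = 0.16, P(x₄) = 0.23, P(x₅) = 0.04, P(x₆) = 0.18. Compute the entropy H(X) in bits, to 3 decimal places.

H = −Σ pᵢ log₂ pᵢ.
−0.29·log₂(0.29) = 0.5179
−0.10·log₂(0.10) = 0.3322
−0.16·log₂(0.16) = 0.4230
−0.23·log₂(0.23) = 0.4877
−0.04·log₂(0.04) = 0.1858
−0.18·log₂(0.18) = 0.4453
Sum ≈ 2.3918 → 2.392 bits.

2.392 bits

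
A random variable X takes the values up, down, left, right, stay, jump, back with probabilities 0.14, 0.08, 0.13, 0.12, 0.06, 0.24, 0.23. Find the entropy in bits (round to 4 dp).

2.6637 bits

H = −Σ pᵢ log₂ pᵢ.
−0.14·log₂(0.14) = 0.3971
−0.08·log₂(0.08) = 0.2915
−0.13·log₂(0.13) = 0.3826
−0.12·log₂(0.12) = 0.3671
−0.06·log₂(0.06) = 0.2435
−0.24·log₂(0.24) = 0.4941
−0.23·log₂(0.23) = 0.4877
Sum ≈ 2.6637 → 2.6637 bits.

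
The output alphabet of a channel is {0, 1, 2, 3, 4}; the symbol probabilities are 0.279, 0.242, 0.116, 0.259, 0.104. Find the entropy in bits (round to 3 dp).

H = −Σ pᵢ log₂ pᵢ.
−0.279·log₂(0.279) = 0.5138
−0.242·log₂(0.242) = 0.4954
−0.116·log₂(0.116) = 0.3605
−0.259·log₂(0.259) = 0.5048
−0.104·log₂(0.104) = 0.3396
Sum ≈ 2.2141 → 2.214 bits.

2.214 bits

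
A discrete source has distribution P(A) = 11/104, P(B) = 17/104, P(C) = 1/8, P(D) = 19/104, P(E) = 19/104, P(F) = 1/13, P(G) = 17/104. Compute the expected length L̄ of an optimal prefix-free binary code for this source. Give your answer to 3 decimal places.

2.817 bits/symbol

Repeatedly combine the two least-probable nodes; the expected code length is the sum of the merged weights.
merge 1/13 + 11/104 → 19/104
merge 1/8 + 17/104 → 15/52
merge 17/104 + 19/104 → 9/26
merge 19/104 + 19/104 → 19/52
merge 15/52 + 9/26 → 33/52
merge 19/52 + 33/52 → 1
L = 19/104 + 15/52 + 9/26 + 19/52 + 33/52 + 1 = 293/104 ≈ 2.817 bits/symbol.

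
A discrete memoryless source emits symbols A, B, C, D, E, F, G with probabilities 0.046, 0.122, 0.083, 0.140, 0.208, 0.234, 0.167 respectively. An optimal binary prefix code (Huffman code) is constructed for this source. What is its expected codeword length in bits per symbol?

Repeatedly combine the two least-probable nodes; the expected code length is the sum of the merged weights.
merge 23/500 + 83/1000 → 129/1000
merge 61/500 + 129/1000 → 251/1000
merge 7/50 + 167/1000 → 307/1000
merge 26/125 + 117/500 → 221/500
merge 251/1000 + 307/1000 → 279/500
merge 221/500 + 279/500 → 1
L = 129/1000 + 251/1000 + 307/1000 + 221/500 + 279/500 + 1 = 2687/1000 = 2.687 bits/symbol.

2.687 bits/symbol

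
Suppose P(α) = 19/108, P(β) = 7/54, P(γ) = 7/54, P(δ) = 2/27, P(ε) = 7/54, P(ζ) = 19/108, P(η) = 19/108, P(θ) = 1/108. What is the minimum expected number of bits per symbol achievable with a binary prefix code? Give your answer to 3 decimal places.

Repeatedly combine the two least-probable nodes; the expected code length is the sum of the merged weights.
merge 1/108 + 2/27 → 1/12
merge 1/12 + 7/54 → 23/108
merge 7/54 + 7/54 → 7/27
merge 19/108 + 19/108 → 19/54
merge 19/108 + 23/108 → 7/18
merge 7/27 + 19/54 → 11/18
merge 7/18 + 11/18 → 1
L = 1/12 + 23/108 + 7/27 + 19/54 + 7/18 + 11/18 + 1 = 157/54 ≈ 2.907 bits/symbol.

2.907 bits/symbol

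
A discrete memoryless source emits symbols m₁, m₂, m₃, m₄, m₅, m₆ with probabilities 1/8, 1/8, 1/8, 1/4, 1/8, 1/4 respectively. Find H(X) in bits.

2.5 bits

Each probability is a power of 1/2, so log₂(1/p) is an integer.
H = Σ p·log₂(1/p) = 1/8·3 + 1/8·3 + 1/8·3 + 1/4·2 + 1/8·3 + 1/4·2 = 2.5 bits.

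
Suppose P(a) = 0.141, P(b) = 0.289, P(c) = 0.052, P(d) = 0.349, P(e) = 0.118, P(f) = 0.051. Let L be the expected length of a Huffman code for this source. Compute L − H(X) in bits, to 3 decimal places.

Entropy H = −Σ p log₂ p ≈ 2.2507 bits.
Huffman merges: 51/1000+13/250→103/1000; 103/1000+59/500→221/1000; 141/1000+221/1000→181/500; 289/1000+349/1000→319/500; 181/500+319/500→1. L = 581/250 ≈ 2.3240.
L − H = 2.3240 − 2.2507 = 0.073 bits.

0.073 bits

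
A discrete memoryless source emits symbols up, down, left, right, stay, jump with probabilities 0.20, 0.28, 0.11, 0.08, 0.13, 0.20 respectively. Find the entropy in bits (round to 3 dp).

H = −Σ pᵢ log₂ pᵢ.
−0.20·log₂(0.20) = 0.4644
−0.28·log₂(0.28) = 0.5142
−0.11·log₂(0.11) = 0.3503
−0.08·log₂(0.08) = 0.2915
−0.13·log₂(0.13) = 0.3826
−0.20·log₂(0.20) = 0.4644
Sum ≈ 2.4674 → 2.467 bits.

2.467 bits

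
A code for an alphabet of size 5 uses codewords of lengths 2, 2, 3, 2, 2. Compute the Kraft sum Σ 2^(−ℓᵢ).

With common denominator 2^3 = 8: Σ 2^(−ℓᵢ) = 2/8 + 2/8 + 1/8 + 2/8 + 2/8 = 9/8 = 1.125.

1.125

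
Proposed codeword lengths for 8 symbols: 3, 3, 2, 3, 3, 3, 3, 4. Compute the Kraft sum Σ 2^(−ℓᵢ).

With common denominator 2^4 = 16: Σ 2^(−ℓᵢ) = 2/16 + 2/16 + 4/16 + 2/16 + 2/16 + 2/16 + 2/16 + 1/16 = 17/16 = 1.0625.

1.0625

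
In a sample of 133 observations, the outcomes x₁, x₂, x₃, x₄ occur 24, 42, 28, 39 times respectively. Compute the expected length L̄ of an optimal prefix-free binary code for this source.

Probabilities are the counts divided by 133.
Repeatedly combine the two least-probable nodes; the expected code length is the sum of the merged weights.
merge 24/133 + 4/19 → 52/133
merge 39/133 + 6/19 → 81/133
merge 52/133 + 81/133 → 1
L = 52/133 + 81/133 + 1 = 2 bits/symbol.

2 bits/symbol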